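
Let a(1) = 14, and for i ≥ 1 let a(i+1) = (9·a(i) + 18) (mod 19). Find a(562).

We have a(1) = 14,  a(2) = 11,  a(3) = 3,  a(4) = 7,  a(5) = 5,  a(6) = 6,  a(7) = 15,  a(8) = 1,  a(9) = 8,  a(10) = 14.
The sequence repeats with period 9.
(562 - 1) mod 9 = 3, so a(562) = a(4) = 7.

7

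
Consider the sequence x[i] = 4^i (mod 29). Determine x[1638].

We have x[0] = 1; x[1] = 4; x[2] = 16; x[3] = 6; x[4] = 24; x[5] = 9; x[6] = 7; x[7] = 28; x[8] = 25; x[9] = 13; x[10] = 23; x[11] = 5; x[12] = 20; x[13] = 22; x[14] = 1.
Since x[14] = x[0] = 1, the sequence is periodic with period 14.
(1638 - 0) mod 14 = 0, so x[1638] = x[0] = 1.

1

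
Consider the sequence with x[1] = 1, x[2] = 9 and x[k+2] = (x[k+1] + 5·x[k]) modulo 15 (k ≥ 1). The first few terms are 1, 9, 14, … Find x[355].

x[1] = 1; x[2] = 9; x[3] = 14; x[4] = 14; x[5] = 9; x[6] = 4; x[7] = 4; x[8] = 9; x[9] = 14.
Since (x[8], x[9]) = (x[2], x[3]) = (9, 14) (two consecutive terms determine the rest), the sequence is eventually periodic: after a pre-period of length 1 it cycles with period 6.
For k ≥ 2, x[k] depends only on (k - 2) mod 6. (355 - 2) mod 6 = 5, so x[355] = x[7] = 4.

4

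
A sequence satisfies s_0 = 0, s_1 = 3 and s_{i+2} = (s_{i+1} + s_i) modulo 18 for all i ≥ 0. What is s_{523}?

15

We have s_0 = 0; s_1 = 3; s_2 = 3; s_3 = 6; s_4 = 9; s_5 = 15; s_6 = 6; s_7 = 3; s_8 = 9; s_9 = 12; s_{10} = 3; s_{11} = 15; s_{12} = 0; s_{13} = 15; s_{14} = 15; s_{15} = 12; s_{16} = 9; s_{17} = 3; s_{18} = 12; s_{19} = 15; s_{20} = 9; s_{21} = 6; s_{22} = 15; s_{23} = 3; s_{24} = 0; s_{25} = 3.
The sequence repeats with period 24.
So s_{523} = s_{0 + ((523-0) mod 24)} = s_{19} = 15.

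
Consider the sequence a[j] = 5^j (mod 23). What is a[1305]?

17

We have a[1] = 5,  a[2] = 2,  a[3] = 10,  a[4] = 4,  a[5] = 20,  a[6] = 8,  a[7] = 17,  a[8] = 16,  a[9] = 11,  a[10] = 9,  a[11] = 22,  a[12] = 18,  a[13] = 21,  a[14] = 13,  a[15] = 19,  a[16] = 3,  a[17] = 15,  a[18] = 6,  a[19] = 7,  a[20] = 12,  a[21] = 14,  a[22] = 1,  a[23] = 5.
The sequence repeats with period 22.
(1305 - 1) mod 22 = 6, so a[1305] = a[7] = 17.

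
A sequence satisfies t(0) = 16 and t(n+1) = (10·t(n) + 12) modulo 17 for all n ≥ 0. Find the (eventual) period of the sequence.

Listing terms: t(0) = 16; t(1) = 2; t(2) = 15; t(3) = 9; t(4) = 0; t(5) = 12; t(6) = 13; t(7) = 6; t(8) = 4; t(9) = 1; t(10) = 5; t(11) = 11; t(12) = 3; t(13) = 8; t(14) = 7; t(15) = 14; t(16) = 16.
Since t(16) = t(0) = 16, the sequence is periodic with period 16.

16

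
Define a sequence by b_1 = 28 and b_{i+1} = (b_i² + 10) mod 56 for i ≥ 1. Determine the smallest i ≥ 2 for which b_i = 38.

5

Listing terms: b_1 = 28; b_2 = 10; b_3 = 54; b_4 = 14; b_5 = 38; b_6 = 54.
Since b_6 = b_3 = 54, the sequence is eventually periodic: after a pre-period of length 2 it cycles with period 3.
The value 38 first appears (with i ≥ 2) at b_5.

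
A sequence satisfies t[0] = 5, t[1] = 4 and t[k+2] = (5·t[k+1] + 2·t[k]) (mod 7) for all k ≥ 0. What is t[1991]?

0

Listing terms: t[0] = 5, t[1] = 4, t[2] = 2, t[3] = 4, t[4] = 3, t[5] = 2, t[6] = 2, t[7] = 0, t[8] = 4, t[9] = 6, t[10] = 3, t[11] = 6, t[12] = 1, t[13] = 3, t[14] = 3, t[15] = 0, t[16] = 6, t[17] = 2, t[18] = 1, t[19] = 2, t[20] = 5, t[21] = 1, t[22] = 1, t[23] = 0, t[24] = 2, t[25] = 3, t[26] = 5, t[27] = 3, t[28] = 4, t[29] = 5, t[30] = 5, t[31] = 0, t[32] = 3, t[33] = 1, t[34] = 4, t[35] = 1, t[36] = 6, t[37] = 4, t[38] = 4, t[39] = 0, t[40] = 1, t[41] = 5, t[42] = 6, t[43] = 5, t[44] = 2, t[45] = 6, t[46] = 6, t[47] = 0, t[48] = 5, t[49] = 4.
The sequence repeats with period 48.
(1991 - 0) mod 48 = 23, so t[1991] = t[23] = 0.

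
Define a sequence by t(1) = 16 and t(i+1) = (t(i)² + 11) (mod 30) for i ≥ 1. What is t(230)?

Computing terms: t(1) = 16, t(2) = 27, t(3) = 20, t(4) = 21, t(5) = 2, t(6) = 15, t(7) = 26, t(8) = 27.
Since t(8) = t(2) = 27, the sequence is eventually periodic: after a pre-period of length 1 it cycles with period 6.
For i ≥ 2, t(i) depends only on (i - 2) mod 6. (230 - 2) mod 6 = 0, so t(230) = t(2) = 27.

27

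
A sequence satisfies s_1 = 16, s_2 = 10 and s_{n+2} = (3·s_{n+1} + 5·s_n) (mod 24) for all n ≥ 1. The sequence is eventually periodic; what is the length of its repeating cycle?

12

s_1 = 16,  s_2 = 10,  s_3 = 14,  s_4 = 20,  s_5 = 10,  s_6 = 10,  s_7 = 8,  s_8 = 2,  s_9 = 22,  s_{10} = 4,  s_{11} = 2,  s_{12} = 2,  s_{13} = 16,  s_{14} = 10.
The sequence repeats with period 12.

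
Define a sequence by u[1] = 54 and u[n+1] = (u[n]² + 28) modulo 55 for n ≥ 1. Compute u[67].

Computing terms: u[1] = 54,  u[2] = 29,  u[3] = 44,  u[4] = 39,  u[5] = 9,  u[6] = 54.
The sequence repeats with period 5.
(67 - 1) mod 5 = 1, so u[67] = u[2] = 29.

29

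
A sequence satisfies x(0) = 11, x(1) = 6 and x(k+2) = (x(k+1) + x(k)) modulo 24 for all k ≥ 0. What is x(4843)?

We have x(0) = 11, x(1) = 6, x(2) = 17, x(3) = 23, x(4) = 16, x(5) = 15, x(6) = 7, x(7) = 22, x(8) = 5, x(9) = 3, x(10) = 8, x(11) = 11, x(12) = 19, x(13) = 6, x(14) = 1, x(15) = 7, x(16) = 8, x(17) = 15, x(18) = 23, x(19) = 14, x(20) = 13, x(21) = 3, x(22) = 16, x(23) = 19, x(24) = 11, x(25) = 6.
Since (x(24), x(25)) = (x(0), x(1)) = (11, 6) (two consecutive terms determine the rest), the sequence is periodic with period 24.
(4843 - 0) mod 24 = 19, so x(4843) = x(19) = 14.

14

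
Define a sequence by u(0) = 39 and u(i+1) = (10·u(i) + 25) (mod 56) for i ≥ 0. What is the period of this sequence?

We have u(0) = 39, u(1) = 23, u(2) = 31, u(3) = 55, u(4) = 15, u(5) = 7, u(6) = 39.
The sequence repeats with period 6.

6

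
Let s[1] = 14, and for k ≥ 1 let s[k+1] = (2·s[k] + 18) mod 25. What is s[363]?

10

Computing terms: s[1] = 14, s[2] = 21, s[3] = 10, s[4] = 13, s[5] = 19, s[6] = 6, s[7] = 5, s[8] = 3, s[9] = 24, s[10] = 16, s[11] = 0, s[12] = 18, s[13] = 4, s[14] = 1, s[15] = 20, s[16] = 8, s[17] = 9, s[18] = 11, s[19] = 15, s[20] = 23, s[21] = 14.
The sequence repeats with period 20.
So s[363] = s[1 + ((363-1) mod 20)] = s[3] = 10.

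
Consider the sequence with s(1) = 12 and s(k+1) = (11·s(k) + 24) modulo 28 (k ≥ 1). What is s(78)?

4

s(1) = 12; s(2) = 16; s(3) = 4; s(4) = 12.
The sequence repeats with period 3.
So s(78) = s(1 + ((78-1) mod 3)) = s(3) = 4.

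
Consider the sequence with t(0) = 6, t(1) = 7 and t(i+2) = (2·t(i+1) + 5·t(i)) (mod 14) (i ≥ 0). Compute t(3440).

Listing terms: t(0) = 6,  t(1) = 7,  t(2) = 2,  t(3) = 11,  t(4) = 4,  t(5) = 7,  t(6) = 6,  t(7) = 5,  t(8) = 12,  t(9) = 7,  t(10) = 4,  t(11) = 1,  t(12) = 8,  t(13) = 7,  t(14) = 12,  t(15) = 3,  t(16) = 10,  t(17) = 7,  t(18) = 8,  t(19) = 9,  t(20) = 2,  t(21) = 7,  t(22) = 10,  t(23) = 13,  t(24) = 6,  t(25) = 7.
The sequence repeats with period 24.
(3440 - 0) mod 24 = 8, so t(3440) = t(8) = 12.

12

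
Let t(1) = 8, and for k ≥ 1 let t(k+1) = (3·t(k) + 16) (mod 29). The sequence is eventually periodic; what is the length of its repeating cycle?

Computing terms: t(1) = 8,  t(2) = 11,  t(3) = 20,  t(4) = 18,  t(5) = 12,  t(6) = 23,  t(7) = 27,  t(8) = 10,  t(9) = 17,  t(10) = 9,  t(11) = 14,  t(12) = 0,  t(13) = 16,  t(14) = 6,  t(15) = 5,  t(16) = 2,  t(17) = 22,  t(18) = 24,  t(19) = 1,  t(20) = 19,  t(21) = 15,  t(22) = 3,  t(23) = 25,  t(24) = 4,  t(25) = 28,  t(26) = 13,  t(27) = 26,  t(28) = 7,  t(29) = 8.
The sequence repeats with period 28.

28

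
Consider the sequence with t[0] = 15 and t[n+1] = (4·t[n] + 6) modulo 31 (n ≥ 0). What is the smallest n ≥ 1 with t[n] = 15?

5

t[0] = 15, t[1] = 4, t[2] = 22, t[3] = 1, t[4] = 10, t[5] = 15.
Since t[5] = t[0] = 15, the sequence is periodic with period 5.
The value 15 next appears (with n ≥ 1) at t[5].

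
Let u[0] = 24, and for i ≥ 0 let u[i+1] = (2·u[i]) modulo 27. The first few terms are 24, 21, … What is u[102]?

24

Listing terms: u[0] = 24,  u[1] = 21,  u[2] = 15,  u[3] = 3,  u[4] = 6,  u[5] = 12,  u[6] = 24.
The sequence repeats with period 6.
(102 - 0) mod 6 = 0, so u[102] = u[0] = 24.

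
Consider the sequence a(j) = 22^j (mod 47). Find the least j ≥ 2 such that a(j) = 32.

Listing terms: a(1) = 22,  a(2) = 14,  a(3) = 26,  a(4) = 8,  a(5) = 35,  a(6) = 18,  a(7) = 20,  a(8) = 17,  a(9) = 45,  a(10) = 3,  a(11) = 19,  a(12) = 42,  a(13) = 31,  a(14) = 24,  a(15) = 11,  a(16) = 7,  a(17) = 13,  a(18) = 4,  a(19) = 41,  a(20) = 9,  a(21) = 10,  a(22) = 32,  a(23) = 46,  a(24) = 25,  a(25) = 33,  a(26) = 21,  a(27) = 39,  a(28) = 12,  a(29) = 29,  a(30) = 27,  a(31) = 30,  a(32) = 2,  a(33) = 44,  a(34) = 28,  a(35) = 5,  a(36) = 16,  a(37) = 23,  a(38) = 36,  a(39) = 40,  a(40) = 34,  a(41) = 43,  a(42) = 6,  a(43) = 38,  a(44) = 37,  a(45) = 15,  a(46) = 1,  a(47) = 22.
Since a(47) = a(1) = 22, the sequence is periodic with period 46.
The value 32 first appears (with j ≥ 2) at a(22).

22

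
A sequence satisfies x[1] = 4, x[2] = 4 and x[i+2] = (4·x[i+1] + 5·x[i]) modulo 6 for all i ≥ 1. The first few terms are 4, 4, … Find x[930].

0

Computing terms: x[1] = 4, x[2] = 4, x[3] = 0, x[4] = 2, x[5] = 2, x[6] = 0, x[7] = 4, x[8] = 4.
Since (x[7], x[8]) = (x[1], x[2]) = (4, 4) (two consecutive terms determine the rest), the sequence is periodic with period 6.
So x[930] = x[1 + ((930-1) mod 6)] = x[6] = 0.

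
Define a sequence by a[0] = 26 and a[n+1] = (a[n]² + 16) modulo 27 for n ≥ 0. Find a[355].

Computing terms: a[0] = 26; a[1] = 17; a[2] = 8; a[3] = 26.
Since a[3] = a[0] = 26, the sequence is periodic with period 3.
So a[355] = a[0 + ((355-0) mod 3)] = a[1] = 17.

17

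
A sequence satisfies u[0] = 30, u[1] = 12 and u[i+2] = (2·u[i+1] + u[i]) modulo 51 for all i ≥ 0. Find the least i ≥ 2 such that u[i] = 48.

We have u[0] = 30,  u[1] = 12,  u[2] = 3,  u[3] = 18,  u[4] = 39,  u[5] = 45,  u[6] = 27,  u[7] = 48,  u[8] = 21,  u[9] = 39,  u[10] = 48,  u[11] = 33,  u[12] = 12,  u[13] = 6,  u[14] = 24,  u[15] = 3,  u[16] = 30,  u[17] = 12.
Since (u[16], u[17]) = (u[0], u[1]) = (30, 12) (two consecutive terms determine the rest), the sequence is periodic with period 16.
The value 48 first appears (with i ≥ 2) at u[7].

7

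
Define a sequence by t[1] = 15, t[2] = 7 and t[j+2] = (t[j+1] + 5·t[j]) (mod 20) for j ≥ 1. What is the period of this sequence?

6

Computing terms: t[1] = 15, t[2] = 7, t[3] = 2, t[4] = 17, t[5] = 7, t[6] = 12, t[7] = 7, t[8] = 7, t[9] = 2.
Since (t[8], t[9]) = (t[2], t[3]) = (7, 2) (two consecutive terms determine the rest), the sequence is eventually periodic: after a pre-period of length 1 it cycles with period 6.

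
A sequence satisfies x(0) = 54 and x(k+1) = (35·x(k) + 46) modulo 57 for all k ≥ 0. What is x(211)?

34

x(0) = 54,  x(1) = 55,  x(2) = 33,  x(3) = 4,  x(4) = 15,  x(5) = 1,  x(6) = 24,  x(7) = 31,  x(8) = 48,  x(9) = 16,  x(10) = 36,  x(11) = 52,  x(12) = 42,  x(13) = 34,  x(14) = 39,  x(15) = 43,  x(16) = 12,  x(17) = 10,  x(18) = 54.
The sequence repeats with period 18.
(211 - 0) mod 18 = 13, so x(211) = x(13) = 34.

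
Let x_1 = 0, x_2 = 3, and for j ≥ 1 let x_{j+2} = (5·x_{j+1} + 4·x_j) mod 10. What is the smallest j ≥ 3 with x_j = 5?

Computing terms: x_1 = 0,  x_2 = 3,  x_3 = 5,  x_4 = 7,  x_5 = 5,  x_6 = 3,  x_7 = 5.
Since (x_6, x_7) = (x_2, x_3) = (3, 5) (two consecutive terms determine the rest), the sequence is eventually periodic: after a pre-period of length 1 it cycles with period 4.
The value 5 first appears (with j ≥ 3) at x_3.

3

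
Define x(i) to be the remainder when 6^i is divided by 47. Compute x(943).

We have x(0) = 1,  x(1) = 6,  x(2) = 36,  x(3) = 28,  x(4) = 27,  x(5) = 21,  x(6) = 32,  x(7) = 4,  x(8) = 24,  x(9) = 3,  x(10) = 18,  x(11) = 14,  x(12) = 37,  x(13) = 34,  x(14) = 16,  x(15) = 2,  x(16) = 12,  x(17) = 25,  x(18) = 9,  x(19) = 7,  x(20) = 42,  x(21) = 17,  x(22) = 8,  x(23) = 1.
The sequence repeats with period 23.
(943 - 0) mod 23 = 0, so x(943) = x(0) = 1.

1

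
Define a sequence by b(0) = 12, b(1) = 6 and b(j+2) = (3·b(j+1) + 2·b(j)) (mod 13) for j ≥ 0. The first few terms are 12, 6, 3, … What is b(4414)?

Computing terms: b(0) = 12, b(1) = 6, b(2) = 3, b(3) = 8, b(4) = 4, b(5) = 2, b(6) = 1, b(7) = 7, b(8) = 10, b(9) = 5, b(10) = 9, b(11) = 11, b(12) = 12, b(13) = 6.
The sequence repeats with period 12.
So b(4414) = b(0 + ((4414-0) mod 12)) = b(10) = 9.

9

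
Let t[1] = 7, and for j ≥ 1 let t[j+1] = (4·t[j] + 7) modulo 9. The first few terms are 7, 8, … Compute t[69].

6

Listing terms: t[1] = 7,  t[2] = 8,  t[3] = 3,  t[4] = 1,  t[5] = 2,  t[6] = 6,  t[7] = 4,  t[8] = 5,  t[9] = 0,  t[10] = 7.
Since t[10] = t[1] = 7, the sequence is periodic with period 9.
(69 - 1) mod 9 = 5, so t[69] = t[6] = 6.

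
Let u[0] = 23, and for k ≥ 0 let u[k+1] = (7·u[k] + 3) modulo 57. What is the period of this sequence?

3

Computing terms: u[0] = 23, u[1] = 50, u[2] = 11, u[3] = 23.
Since u[3] = u[0] = 23, the sequence is periodic with period 3.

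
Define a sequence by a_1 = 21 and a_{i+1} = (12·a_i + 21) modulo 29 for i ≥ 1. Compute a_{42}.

a_1 = 21; a_2 = 12; a_3 = 20; a_4 = 0; a_5 = 21.
The sequence repeats with period 4.
(42 - 1) mod 4 = 1, so a_{42} = a_2 = 12.

12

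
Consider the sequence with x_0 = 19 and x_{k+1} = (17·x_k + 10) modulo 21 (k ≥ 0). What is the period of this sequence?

6

Computing terms: x_0 = 19; x_1 = 18; x_2 = 1; x_3 = 6; x_4 = 7; x_5 = 3; x_6 = 19.
The sequence repeats with period 6.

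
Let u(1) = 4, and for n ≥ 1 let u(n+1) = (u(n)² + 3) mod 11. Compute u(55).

4

u(1) = 4,  u(2) = 8,  u(3) = 1,  u(4) = 4.
The sequence repeats with period 3.
So u(55) = u(1 + ((55-1) mod 3)) = u(1) = 4.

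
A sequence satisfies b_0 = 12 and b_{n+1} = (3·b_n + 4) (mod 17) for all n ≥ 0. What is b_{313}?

7

b_0 = 12,  b_1 = 6,  b_2 = 5,  b_3 = 2,  b_4 = 10,  b_5 = 0,  b_6 = 4,  b_7 = 16,  b_8 = 1,  b_9 = 7,  b_{10} = 8,  b_{11} = 11,  b_{12} = 3,  b_{13} = 13,  b_{14} = 9,  b_{15} = 14,  b_{16} = 12.
Since b_{16} = b_0 = 12, the sequence is periodic with period 16.
(313 - 0) mod 16 = 9, so b_{313} = b_9 = 7.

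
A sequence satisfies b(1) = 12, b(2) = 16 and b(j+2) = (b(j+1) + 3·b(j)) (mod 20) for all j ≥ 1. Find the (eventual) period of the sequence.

24

We have b(1) = 12,  b(2) = 16,  b(3) = 12,  b(4) = 0,  b(5) = 16,  b(6) = 16,  b(7) = 4,  b(8) = 12,  b(9) = 4,  b(10) = 0,  b(11) = 12,  b(12) = 12,  b(13) = 8,  b(14) = 4,  b(15) = 8,  b(16) = 0,  b(17) = 4,  b(18) = 4,  b(19) = 16,  b(20) = 8,  b(21) = 16,  b(22) = 0,  b(23) = 8,  b(24) = 8,  b(25) = 12,  b(26) = 16.
Since (b(25), b(26)) = (b(1), b(2)) = (12, 16) (two consecutive terms determine the rest), the sequence is periodic with period 24.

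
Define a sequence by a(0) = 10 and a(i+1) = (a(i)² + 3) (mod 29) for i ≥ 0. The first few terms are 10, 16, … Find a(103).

We have a(0) = 10, a(1) = 16, a(2) = 27, a(3) = 7, a(4) = 23, a(5) = 10.
The sequence repeats with period 5.
So a(103) = a(0 + ((103-0) mod 5)) = a(3) = 7.

7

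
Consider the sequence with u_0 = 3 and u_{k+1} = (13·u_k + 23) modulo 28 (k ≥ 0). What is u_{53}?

Listing terms: u_0 = 3,  u_1 = 6,  u_2 = 17,  u_3 = 20,  u_4 = 3.
The sequence repeats with period 4.
So u_{53} = u_{0 + ((53-0) mod 4)} = u_1 = 6.

6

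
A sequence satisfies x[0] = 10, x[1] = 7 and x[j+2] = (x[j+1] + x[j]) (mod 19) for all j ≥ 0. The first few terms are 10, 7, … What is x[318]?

17

We have x[0] = 10; x[1] = 7; x[2] = 17; x[3] = 5; x[4] = 3; x[5] = 8; x[6] = 11; x[7] = 0; x[8] = 11; x[9] = 11; x[10] = 3; x[11] = 14; x[12] = 17; x[13] = 12; x[14] = 10; x[15] = 3; x[16] = 13; x[17] = 16; x[18] = 10; x[19] = 7.
Since (x[18], x[19]) = (x[0], x[1]) = (10, 7) (two consecutive terms determine the rest), the sequence is periodic with period 18.
So x[318] = x[0 + ((318-0) mod 18)] = x[12] = 17.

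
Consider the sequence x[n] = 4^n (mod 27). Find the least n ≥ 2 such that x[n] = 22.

7

We have x[1] = 4,  x[2] = 16,  x[3] = 10,  x[4] = 13,  x[5] = 25,  x[6] = 19,  x[7] = 22,  x[8] = 7,  x[9] = 1,  x[10] = 4.
Since x[10] = x[1] = 4, the sequence is periodic with period 9.
The value 22 first appears (with n ≥ 2) at x[7].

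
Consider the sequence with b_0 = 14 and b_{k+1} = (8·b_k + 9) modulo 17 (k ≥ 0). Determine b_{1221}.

b_0 = 14; b_1 = 2; b_2 = 8; b_3 = 5; b_4 = 15; b_5 = 10; b_6 = 4; b_7 = 7; b_8 = 14.
Since b_8 = b_0 = 14, the sequence is periodic with period 8.
(1221 - 0) mod 8 = 5, so b_{1221} = b_5 = 10.

10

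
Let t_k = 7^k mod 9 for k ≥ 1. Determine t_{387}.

Listing terms: t_1 = 7,  t_2 = 4,  t_3 = 1,  t_4 = 7.
The sequence repeats with period 3.
So t_{387} = t_{1 + ((387-1) mod 3)} = t_3 = 1.

1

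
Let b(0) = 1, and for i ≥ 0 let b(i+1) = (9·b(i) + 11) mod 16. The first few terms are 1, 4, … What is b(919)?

Listing terms: b(0) = 1,  b(1) = 4,  b(2) = 15,  b(3) = 2,  b(4) = 13,  b(5) = 0,  b(6) = 11,  b(7) = 14,  b(8) = 9,  b(9) = 12,  b(10) = 7,  b(11) = 10,  b(12) = 5,  b(13) = 8,  b(14) = 3,  b(15) = 6,  b(16) = 1.
The sequence repeats with period 16.
(919 - 0) mod 16 = 7, so b(919) = b(7) = 14.

14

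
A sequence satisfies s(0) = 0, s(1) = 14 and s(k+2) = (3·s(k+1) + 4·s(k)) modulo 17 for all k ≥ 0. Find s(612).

Listing terms: s(0) = 0; s(1) = 14; s(2) = 8; s(3) = 12; s(4) = 0; s(5) = 14.
Since (s(4), s(5)) = (s(0), s(1)) = (0, 14) (two consecutive terms determine the rest), the sequence is periodic with period 4.
(612 - 0) mod 4 = 0, so s(612) = s(0) = 0.

0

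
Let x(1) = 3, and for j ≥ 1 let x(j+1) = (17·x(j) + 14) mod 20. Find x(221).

3

Computing terms: x(1) = 3,  x(2) = 5,  x(3) = 19,  x(4) = 17,  x(5) = 3.
The sequence repeats with period 4.
(221 - 1) mod 4 = 0, so x(221) = x(1) = 3.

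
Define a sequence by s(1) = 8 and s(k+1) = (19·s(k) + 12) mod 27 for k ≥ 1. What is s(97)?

26

Listing terms: s(1) = 8, s(2) = 2, s(3) = 23, s(4) = 17, s(5) = 11, s(6) = 5, s(7) = 26, s(8) = 20, s(9) = 14, s(10) = 8.
Since s(10) = s(1) = 8, the sequence is periodic with period 9.
(97 - 1) mod 9 = 6, so s(97) = s(7) = 26.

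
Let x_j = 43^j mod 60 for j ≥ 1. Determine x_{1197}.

43

Listing terms: x_1 = 43; x_2 = 49; x_3 = 7; x_4 = 1; x_5 = 43.
Since x_5 = x_1 = 43, the sequence is periodic with period 4.
(1197 - 1) mod 4 = 0, so x_{1197} = x_1 = 43.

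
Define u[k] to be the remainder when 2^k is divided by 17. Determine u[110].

13

Computing terms: u[0] = 1,  u[1] = 2,  u[2] = 4,  u[3] = 8,  u[4] = 16,  u[5] = 15,  u[6] = 13,  u[7] = 9,  u[8] = 1.
The sequence repeats with period 8.
So u[110] = u[0 + ((110-0) mod 8)] = u[6] = 13.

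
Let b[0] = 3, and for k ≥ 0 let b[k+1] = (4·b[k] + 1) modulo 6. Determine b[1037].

5

b[0] = 3; b[1] = 1; b[2] = 5; b[3] = 3.
The sequence repeats with period 3.
(1037 - 0) mod 3 = 2, so b[1037] = b[2] = 5.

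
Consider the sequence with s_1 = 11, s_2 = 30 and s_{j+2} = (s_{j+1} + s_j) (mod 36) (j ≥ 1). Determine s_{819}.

Computing terms: s_1 = 11; s_2 = 30; s_3 = 5; s_4 = 35; s_5 = 4; s_6 = 3; s_7 = 7; s_8 = 10; s_9 = 17; s_{10} = 27; s_{11} = 8; s_{12} = 35; s_{13} = 7; s_{14} = 6; s_{15} = 13; s_{16} = 19; s_{17} = 32; s_{18} = 15; s_{19} = 11; s_{20} = 26; s_{21} = 1; s_{22} = 27; s_{23} = 28; s_{24} = 19; s_{25} = 11; s_{26} = 30.
Since (s_{25}, s_{26}) = (s_1, s_2) = (11, 30) (two consecutive terms determine the rest), the sequence is periodic with period 24.
(819 - 1) mod 24 = 2, so s_{819} = s_3 = 5.

5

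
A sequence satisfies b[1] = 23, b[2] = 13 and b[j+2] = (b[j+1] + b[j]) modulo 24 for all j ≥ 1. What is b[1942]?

Computing terms: b[1] = 23,  b[2] = 13,  b[3] = 12,  b[4] = 1,  b[5] = 13,  b[6] = 14,  b[7] = 3,  b[8] = 17,  b[9] = 20,  b[10] = 13,  b[11] = 9,  b[12] = 22,  b[13] = 7,  b[14] = 5,  b[15] = 12,  b[16] = 17,  b[17] = 5,  b[18] = 22,  b[19] = 3,  b[20] = 1,  b[21] = 4,  b[22] = 5,  b[23] = 9,  b[24] = 14,  b[25] = 23,  b[26] = 13.
The sequence repeats with period 24.
So b[1942] = b[1 + ((1942-1) mod 24)] = b[22] = 5.

5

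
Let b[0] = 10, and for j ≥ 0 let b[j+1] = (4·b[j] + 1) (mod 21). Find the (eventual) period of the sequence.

Computing terms: b[0] = 10, b[1] = 20, b[2] = 18, b[3] = 10.
Since b[3] = b[0] = 10, the sequence is periodic with period 3.

3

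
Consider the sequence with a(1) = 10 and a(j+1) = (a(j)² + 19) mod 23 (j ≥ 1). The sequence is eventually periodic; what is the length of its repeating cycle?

Listing terms: a(1) = 10; a(2) = 4; a(3) = 12; a(4) = 2; a(5) = 0; a(6) = 19; a(7) = 12.
Since a(7) = a(3) = 12, the sequence is eventually periodic: after a pre-period of length 2 it cycles with period 4.

4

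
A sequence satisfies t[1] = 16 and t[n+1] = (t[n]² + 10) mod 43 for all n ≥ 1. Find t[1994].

t[1] = 16,  t[2] = 8,  t[3] = 31,  t[4] = 25,  t[5] = 33,  t[6] = 24,  t[7] = 27,  t[8] = 8.
Since t[8] = t[2] = 8, the sequence is eventually periodic: after a pre-period of length 1 it cycles with period 6.
For n ≥ 2, t[n] depends only on (n - 2) mod 6. (1994 - 2) mod 6 = 0, so t[1994] = t[2] = 8.

8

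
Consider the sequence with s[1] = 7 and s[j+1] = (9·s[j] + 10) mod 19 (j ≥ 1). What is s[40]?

Listing terms: s[1] = 7,  s[2] = 16,  s[3] = 2,  s[4] = 9,  s[5] = 15,  s[6] = 12,  s[7] = 4,  s[8] = 8,  s[9] = 6,  s[10] = 7.
Since s[10] = s[1] = 7, the sequence is periodic with period 9.
So s[40] = s[1 + ((40-1) mod 9)] = s[4] = 9.

9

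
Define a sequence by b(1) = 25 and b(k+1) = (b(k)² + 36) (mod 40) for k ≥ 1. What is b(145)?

Listing terms: b(1) = 25,  b(2) = 21,  b(3) = 37,  b(4) = 5,  b(5) = 21.
Since b(5) = b(2) = 21, the sequence is eventually periodic: after a pre-period of length 1 it cycles with period 3.
For k ≥ 2, b(k) depends only on (k - 2) mod 3. (145 - 2) mod 3 = 2, so b(145) = b(4) = 5.

5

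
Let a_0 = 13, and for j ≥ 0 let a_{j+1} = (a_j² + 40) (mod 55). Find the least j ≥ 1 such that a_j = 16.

a_0 = 13,  a_1 = 44,  a_2 = 51,  a_3 = 1,  a_4 = 41,  a_5 = 16,  a_6 = 21,  a_7 = 41.
Since a_7 = a_4 = 41, the sequence is eventually periodic: after a pre-period of length 4 it cycles with period 3.
The value 16 first appears (with j ≥ 1) at a_5.

5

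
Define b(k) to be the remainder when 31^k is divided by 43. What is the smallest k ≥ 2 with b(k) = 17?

Computing terms: b(1) = 31; b(2) = 15; b(3) = 35; b(4) = 10; b(5) = 9; b(6) = 21; b(7) = 6; b(8) = 14; b(9) = 4; b(10) = 38; b(11) = 17; b(12) = 11; b(13) = 40; b(14) = 36; b(15) = 41; b(16) = 24; b(17) = 13; b(18) = 16; b(19) = 23; b(20) = 25; b(21) = 1; b(22) = 31.
The sequence repeats with period 21.
The value 17 first appears (with k ≥ 2) at b(11).

11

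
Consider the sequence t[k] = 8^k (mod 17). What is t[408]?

We have t[1] = 8, t[2] = 13, t[3] = 2, t[4] = 16, t[5] = 9, t[6] = 4, t[7] = 15, t[8] = 1, t[9] = 8.
Since t[9] = t[1] = 8, the sequence is periodic with period 8.
So t[408] = t[1 + ((408-1) mod 8)] = t[8] = 1.

1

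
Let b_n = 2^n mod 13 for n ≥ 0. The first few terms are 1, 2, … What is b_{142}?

Listing terms: b_0 = 1; b_1 = 2; b_2 = 4; b_3 = 8; b_4 = 3; b_5 = 6; b_6 = 12; b_7 = 11; b_8 = 9; b_9 = 5; b_{10} = 10; b_{11} = 7; b_{12} = 1.
Since b_{12} = b_0 = 1, the sequence is periodic with period 12.
(142 - 0) mod 12 = 10, so b_{142} = b_{10} = 10.

10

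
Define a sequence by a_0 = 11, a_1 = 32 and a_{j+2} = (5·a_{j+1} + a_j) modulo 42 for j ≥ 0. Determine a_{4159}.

Computing terms: a_0 = 11,  a_1 = 32,  a_2 = 3,  a_3 = 5,  a_4 = 28,  a_5 = 19,  a_6 = 39,  a_7 = 4,  a_8 = 17,  a_9 = 5,  a_{10} = 0,  a_{11} = 5,  a_{12} = 25,  a_{13} = 4,  a_{14} = 3,  a_{15} = 19,  a_{16} = 14,  a_{17} = 5,  a_{18} = 39,  a_{19} = 32,  a_{20} = 31,  a_{21} = 19,  a_{22} = 0,  a_{23} = 19,  a_{24} = 11,  a_{25} = 32.
The sequence repeats with period 24.
(4159 - 0) mod 24 = 7, so a_{4159} = a_7 = 4.

4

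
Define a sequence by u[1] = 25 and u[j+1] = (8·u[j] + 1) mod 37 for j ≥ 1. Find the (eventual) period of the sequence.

Listing terms: u[1] = 25,  u[2] = 16,  u[3] = 18,  u[4] = 34,  u[5] = 14,  u[6] = 2,  u[7] = 17,  u[8] = 26,  u[9] = 24,  u[10] = 8,  u[11] = 28,  u[12] = 3,  u[13] = 25.
The sequence repeats with period 12.

12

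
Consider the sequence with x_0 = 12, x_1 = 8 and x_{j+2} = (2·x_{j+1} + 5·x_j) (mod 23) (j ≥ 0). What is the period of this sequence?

11

We have x_0 = 12, x_1 = 8, x_2 = 7, x_3 = 8, x_4 = 5, x_5 = 4, x_6 = 10, x_7 = 17, x_8 = 15, x_9 = 0, x_{10} = 6, x_{11} = 12, x_{12} = 8.
Since (x_{11}, x_{12}) = (x_0, x_1) = (12, 8) (two consecutive terms determine the rest), the sequence is periodic with period 11.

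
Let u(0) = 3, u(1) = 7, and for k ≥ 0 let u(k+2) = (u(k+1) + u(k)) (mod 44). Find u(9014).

We have u(0) = 3; u(1) = 7; u(2) = 10; u(3) = 17; u(4) = 27; u(5) = 0; u(6) = 27; u(7) = 27; u(8) = 10; u(9) = 37; u(10) = 3; u(11) = 40; u(12) = 43; u(13) = 39; u(14) = 38; u(15) = 33; u(16) = 27; u(17) = 16; u(18) = 43; u(19) = 15; u(20) = 14; u(21) = 29; u(22) = 43; u(23) = 28; u(24) = 27; u(25) = 11; u(26) = 38; u(27) = 5; u(28) = 43; u(29) = 4; u(30) = 3; u(31) = 7.
Since (u(30), u(31)) = (u(0), u(1)) = (3, 7) (two consecutive terms determine the rest), the sequence is periodic with period 30.
So u(9014) = u(0 + ((9014-0) mod 30)) = u(14) = 38.

38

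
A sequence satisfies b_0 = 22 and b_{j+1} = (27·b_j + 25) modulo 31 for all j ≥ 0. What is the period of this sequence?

10

Listing terms: b_0 = 22,  b_1 = 30,  b_2 = 29,  b_3 = 2,  b_4 = 17,  b_5 = 19,  b_6 = 11,  b_7 = 12,  b_8 = 8,  b_9 = 24,  b_{10} = 22.
Since b_{10} = b_0 = 22, the sequence is periodic with period 10.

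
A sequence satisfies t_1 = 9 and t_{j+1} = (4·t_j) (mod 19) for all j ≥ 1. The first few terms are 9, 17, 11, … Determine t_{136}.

t_1 = 9; t_2 = 17; t_3 = 11; t_4 = 6; t_5 = 5; t_6 = 1; t_7 = 4; t_8 = 16; t_9 = 7; t_{10} = 9.
The sequence repeats with period 9.
So t_{136} = t_{1 + ((136-1) mod 9)} = t_1 = 9.

9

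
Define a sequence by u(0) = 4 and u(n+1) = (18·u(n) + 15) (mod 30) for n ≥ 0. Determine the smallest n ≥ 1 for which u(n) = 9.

4

Listing terms: u(0) = 4, u(1) = 27, u(2) = 21, u(3) = 3, u(4) = 9, u(5) = 27.
Since u(5) = u(1) = 27, the sequence is eventually periodic: after a pre-period of length 1 it cycles with period 4.
The value 9 first appears (with n ≥ 1) at u(4).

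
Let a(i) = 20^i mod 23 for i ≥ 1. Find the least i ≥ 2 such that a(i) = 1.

22

We have a(1) = 20; a(2) = 9; a(3) = 19; a(4) = 12; a(5) = 10; a(6) = 16; a(7) = 21; a(8) = 6; a(9) = 5; a(10) = 8; a(11) = 22; a(12) = 3; a(13) = 14; a(14) = 4; a(15) = 11; a(16) = 13; a(17) = 7; a(18) = 2; a(19) = 17; a(20) = 18; a(21) = 15; a(22) = 1; a(23) = 20.
The sequence repeats with period 22.
The value 1 first appears (with i ≥ 2) at a(22).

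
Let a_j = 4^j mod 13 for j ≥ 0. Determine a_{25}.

Computing terms: a_0 = 1,  a_1 = 4,  a_2 = 3,  a_3 = 12,  a_4 = 9,  a_5 = 10,  a_6 = 1.
Since a_6 = a_0 = 1, the sequence is periodic with period 6.
So a_{25} = a_{0 + ((25-0) mod 6)} = a_1 = 4.

4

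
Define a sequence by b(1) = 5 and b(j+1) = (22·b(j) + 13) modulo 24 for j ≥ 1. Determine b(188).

15

Computing terms: b(1) = 5, b(2) = 3, b(3) = 7, b(4) = 23, b(5) = 15, b(6) = 7.
Since b(6) = b(3) = 7, the sequence is eventually periodic: after a pre-period of length 2 it cycles with period 3.
For j ≥ 3, b(j) depends only on (j - 3) mod 3. (188 - 3) mod 3 = 2, so b(188) = b(5) = 15.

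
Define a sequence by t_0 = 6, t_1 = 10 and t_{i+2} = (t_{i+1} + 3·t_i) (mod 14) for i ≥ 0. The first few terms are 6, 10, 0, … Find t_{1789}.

4

Listing terms: t_0 = 6; t_1 = 10; t_2 = 0; t_3 = 2; t_4 = 2; t_5 = 8; t_6 = 0; t_7 = 10; t_8 = 10; t_9 = 12; t_{10} = 0; t_{11} = 8; t_{12} = 8; t_{13} = 4; t_{14} = 0; t_{15} = 12; t_{16} = 12; t_{17} = 6; t_{18} = 0; t_{19} = 4; t_{20} = 4; t_{21} = 2; t_{22} = 0; t_{23} = 6; t_{24} = 6; t_{25} = 10.
Since (t_{24}, t_{25}) = (t_0, t_1) = (6, 10) (two consecutive terms determine the rest), the sequence is periodic with period 24.
So t_{1789} = t_{0 + ((1789-0) mod 24)} = t_{13} = 4.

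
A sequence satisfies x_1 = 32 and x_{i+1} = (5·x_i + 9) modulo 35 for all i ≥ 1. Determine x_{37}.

We have x_1 = 32; x_2 = 29; x_3 = 14; x_4 = 9; x_5 = 19; x_6 = 34; x_7 = 4; x_8 = 29.
Since x_8 = x_2 = 29, the sequence is eventually periodic: after a pre-period of length 1 it cycles with period 6.
For i ≥ 2, x_i depends only on (i - 2) mod 6. (37 - 2) mod 6 = 5, so x_{37} = x_7 = 4.

4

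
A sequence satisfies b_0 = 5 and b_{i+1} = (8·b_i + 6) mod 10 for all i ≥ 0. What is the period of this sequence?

4

Computing terms: b_0 = 5, b_1 = 6, b_2 = 4, b_3 = 8, b_4 = 0, b_5 = 6.
Since b_5 = b_1 = 6, the sequence is eventually periodic: after a pre-period of length 1 it cycles with period 4.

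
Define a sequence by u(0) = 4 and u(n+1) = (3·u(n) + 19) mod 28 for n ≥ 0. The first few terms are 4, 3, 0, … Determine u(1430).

0

Computing terms: u(0) = 4,  u(1) = 3,  u(2) = 0,  u(3) = 19,  u(4) = 20,  u(5) = 23,  u(6) = 4.
The sequence repeats with period 6.
(1430 - 0) mod 6 = 2, so u(1430) = u(2) = 0.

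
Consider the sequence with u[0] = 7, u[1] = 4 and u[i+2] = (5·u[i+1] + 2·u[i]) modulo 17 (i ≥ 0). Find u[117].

12

Computing terms: u[0] = 7; u[1] = 4; u[2] = 0; u[3] = 8; u[4] = 6; u[5] = 12; u[6] = 4; u[7] = 10; u[8] = 7; u[9] = 4.
The sequence repeats with period 8.
(117 - 0) mod 8 = 5, so u[117] = u[5] = 12.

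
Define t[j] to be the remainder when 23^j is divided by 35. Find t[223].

Listing terms: t[0] = 1; t[1] = 23; t[2] = 4; t[3] = 22; t[4] = 16; t[5] = 18; t[6] = 29; t[7] = 2; t[8] = 11; t[9] = 8; t[10] = 9; t[11] = 32; t[12] = 1.
The sequence repeats with period 12.
So t[223] = t[0 + ((223-0) mod 12)] = t[7] = 2.

2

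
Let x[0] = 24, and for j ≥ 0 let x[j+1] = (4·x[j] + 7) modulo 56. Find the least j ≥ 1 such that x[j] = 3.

Computing terms: x[0] = 24, x[1] = 47, x[2] = 27, x[3] = 3, x[4] = 19, x[5] = 27.
Since x[5] = x[2] = 27, the sequence is eventually periodic: after a pre-period of length 2 it cycles with period 3.
The value 3 first appears (with j ≥ 1) at x[3].

3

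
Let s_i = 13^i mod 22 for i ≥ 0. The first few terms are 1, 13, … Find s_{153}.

We have s_0 = 1,  s_1 = 13,  s_2 = 15,  s_3 = 19,  s_4 = 5,  s_5 = 21,  s_6 = 9,  s_7 = 7,  s_8 = 3,  s_9 = 17,  s_{10} = 1.
Since s_{10} = s_0 = 1, the sequence is periodic with period 10.
So s_{153} = s_{0 + ((153-0) mod 10)} = s_3 = 19.

19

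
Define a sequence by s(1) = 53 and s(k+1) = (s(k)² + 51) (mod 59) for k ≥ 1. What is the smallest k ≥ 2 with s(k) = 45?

8

We have s(1) = 53; s(2) = 28; s(3) = 9; s(4) = 14; s(5) = 11; s(6) = 54; s(7) = 17; s(8) = 45; s(9) = 11.
Since s(9) = s(5) = 11, the sequence is eventually periodic: after a pre-period of length 4 it cycles with period 4.
The value 45 first appears (with k ≥ 2) at s(8).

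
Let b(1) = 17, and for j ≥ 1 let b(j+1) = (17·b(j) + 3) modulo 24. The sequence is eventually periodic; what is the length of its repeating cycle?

Listing terms: b(1) = 17; b(2) = 4; b(3) = 23; b(4) = 10; b(5) = 5; b(6) = 16; b(7) = 11; b(8) = 22; b(9) = 17.
The sequence repeats with period 8.

8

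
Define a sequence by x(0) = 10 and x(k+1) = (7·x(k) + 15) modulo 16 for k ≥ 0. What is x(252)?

Listing terms: x(0) = 10,  x(1) = 5,  x(2) = 2,  x(3) = 13,  x(4) = 10.
The sequence repeats with period 4.
(252 - 0) mod 4 = 0, so x(252) = x(0) = 10.

10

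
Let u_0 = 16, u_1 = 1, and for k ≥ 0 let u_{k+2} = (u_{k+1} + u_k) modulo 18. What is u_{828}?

2

Computing terms: u_0 = 16,  u_1 = 1,  u_2 = 17,  u_3 = 0,  u_4 = 17,  u_5 = 17,  u_6 = 16,  u_7 = 15,  u_8 = 13,  u_9 = 10,  u_{10} = 5,  u_{11} = 15,  u_{12} = 2,  u_{13} = 17,  u_{14} = 1,  u_{15} = 0,  u_{16} = 1,  u_{17} = 1,  u_{18} = 2,  u_{19} = 3,  u_{20} = 5,  u_{21} = 8,  u_{22} = 13,  u_{23} = 3,  u_{24} = 16,  u_{25} = 1.
Since (u_{24}, u_{25}) = (u_0, u_1) = (16, 1) (two consecutive terms determine the rest), the sequence is periodic with period 24.
(828 - 0) mod 24 = 12, so u_{828} = u_{12} = 2.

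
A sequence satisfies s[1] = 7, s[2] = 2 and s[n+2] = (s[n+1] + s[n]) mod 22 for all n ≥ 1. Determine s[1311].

We have s[1] = 7, s[2] = 2, s[3] = 9, s[4] = 11, s[5] = 20, s[6] = 9, s[7] = 7, s[8] = 16, s[9] = 1, s[10] = 17, s[11] = 18, s[12] = 13, s[13] = 9, s[14] = 0, s[15] = 9, s[16] = 9, s[17] = 18, s[18] = 5, s[19] = 1, s[20] = 6, s[21] = 7, s[22] = 13, s[23] = 20, s[24] = 11, s[25] = 9, s[26] = 20, s[27] = 7, s[28] = 5, s[29] = 12, s[30] = 17, s[31] = 7, s[32] = 2.
Since (s[31], s[32]) = (s[1], s[2]) = (7, 2) (two consecutive terms determine the rest), the sequence is periodic with period 30.
(1311 - 1) mod 30 = 20, so s[1311] = s[21] = 7.

7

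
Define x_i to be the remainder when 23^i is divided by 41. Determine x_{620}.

Computing terms: x_1 = 23, x_2 = 37, x_3 = 31, x_4 = 16, x_5 = 40, x_6 = 18, x_7 = 4, x_8 = 10, x_9 = 25, x_{10} = 1, x_{11} = 23.
Since x_{11} = x_1 = 23, the sequence is periodic with period 10.
(620 - 1) mod 10 = 9, so x_{620} = x_{10} = 1.

1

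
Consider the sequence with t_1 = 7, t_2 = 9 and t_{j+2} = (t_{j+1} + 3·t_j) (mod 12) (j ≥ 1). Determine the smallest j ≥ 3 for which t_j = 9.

Computing terms: t_1 = 7; t_2 = 9; t_3 = 6; t_4 = 9; t_5 = 3; t_6 = 6; t_7 = 3; t_8 = 9; t_9 = 6.
Since (t_8, t_9) = (t_2, t_3) = (9, 6) (two consecutive terms determine the rest), the sequence is eventually periodic: after a pre-period of length 1 it cycles with period 6.
The value 9 first appears (with j ≥ 3) at t_4.

4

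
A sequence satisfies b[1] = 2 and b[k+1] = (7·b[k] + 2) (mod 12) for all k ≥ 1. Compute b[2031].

6

We have b[1] = 2, b[2] = 4, b[3] = 6, b[4] = 8, b[5] = 10, b[6] = 0, b[7] = 2.
Since b[7] = b[1] = 2, the sequence is periodic with period 6.
So b[2031] = b[1 + ((2031-1) mod 6)] = b[3] = 6.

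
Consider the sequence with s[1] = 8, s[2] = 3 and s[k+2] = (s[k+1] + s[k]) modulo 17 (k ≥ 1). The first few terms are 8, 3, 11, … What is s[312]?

12

Computing terms: s[1] = 8; s[2] = 3; s[3] = 11; s[4] = 14; s[5] = 8; s[6] = 5; s[7] = 13; s[8] = 1; s[9] = 14; s[10] = 15; s[11] = 12; s[12] = 10; s[13] = 5; s[14] = 15; s[15] = 3; s[16] = 1; s[17] = 4; s[18] = 5; s[19] = 9; s[20] = 14; s[21] = 6; s[22] = 3; s[23] = 9; s[24] = 12; s[25] = 4; s[26] = 16; s[27] = 3; s[28] = 2; s[29] = 5; s[30] = 7; s[31] = 12; s[32] = 2; s[33] = 14; s[34] = 16; s[35] = 13; s[36] = 12; s[37] = 8; s[38] = 3.
The sequence repeats with period 36.
So s[312] = s[1 + ((312-1) mod 36)] = s[24] = 12.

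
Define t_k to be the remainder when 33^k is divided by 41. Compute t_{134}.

Listing terms: t_1 = 33,  t_2 = 23,  t_3 = 21,  t_4 = 37,  t_5 = 32,  t_6 = 31,  t_7 = 39,  t_8 = 16,  t_9 = 36,  t_{10} = 40,  t_{11} = 8,  t_{12} = 18,  t_{13} = 20,  t_{14} = 4,  t_{15} = 9,  t_{16} = 10,  t_{17} = 2,  t_{18} = 25,  t_{19} = 5,  t_{20} = 1,  t_{21} = 33.
Since t_{21} = t_1 = 33, the sequence is periodic with period 20.
(134 - 1) mod 20 = 13, so t_{134} = t_{14} = 4.

4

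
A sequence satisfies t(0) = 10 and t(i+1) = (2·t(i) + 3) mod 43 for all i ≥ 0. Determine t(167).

25

Computing terms: t(0) = 10; t(1) = 23; t(2) = 6; t(3) = 15; t(4) = 33; t(5) = 26; t(6) = 12; t(7) = 27; t(8) = 14; t(9) = 31; t(10) = 22; t(11) = 4; t(12) = 11; t(13) = 25; t(14) = 10.
The sequence repeats with period 14.
(167 - 0) mod 14 = 13, so t(167) = t(13) = 25.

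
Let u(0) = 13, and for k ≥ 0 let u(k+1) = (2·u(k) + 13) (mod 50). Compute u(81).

We have u(0) = 13, u(1) = 39, u(2) = 41, u(3) = 45, u(4) = 3, u(5) = 19, u(6) = 1, u(7) = 15, u(8) = 43, u(9) = 49, u(10) = 11, u(11) = 35, u(12) = 33, u(13) = 29, u(14) = 21, u(15) = 5, u(16) = 23, u(17) = 9, u(18) = 31, u(19) = 25, u(20) = 13.
The sequence repeats with period 20.
(81 - 0) mod 20 = 1, so u(81) = u(1) = 39.

39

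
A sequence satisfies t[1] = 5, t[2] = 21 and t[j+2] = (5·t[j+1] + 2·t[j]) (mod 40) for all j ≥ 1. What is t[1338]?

1

Computing terms: t[1] = 5; t[2] = 21; t[3] = 35; t[4] = 17; t[5] = 35; t[6] = 9; t[7] = 35; t[8] = 33; t[9] = 35; t[10] = 1; t[11] = 35; t[12] = 17.
Since (t[11], t[12]) = (t[3], t[4]) = (35, 17) (two consecutive terms determine the rest), the sequence is eventually periodic: after a pre-period of length 2 it cycles with period 8.
For j ≥ 3, t[j] depends only on (j - 3) mod 8. (1338 - 3) mod 8 = 7, so t[1338] = t[10] = 1.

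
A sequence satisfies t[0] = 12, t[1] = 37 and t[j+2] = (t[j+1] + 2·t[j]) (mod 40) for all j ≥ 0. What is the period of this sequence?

4

Listing terms: t[0] = 12,  t[1] = 37,  t[2] = 21,  t[3] = 15,  t[4] = 17,  t[5] = 7,  t[6] = 1,  t[7] = 15,  t[8] = 17.
Since (t[7], t[8]) = (t[3], t[4]) = (15, 17) (two consecutive terms determine the rest), the sequence is eventually periodic: after a pre-period of length 3 it cycles with period 4.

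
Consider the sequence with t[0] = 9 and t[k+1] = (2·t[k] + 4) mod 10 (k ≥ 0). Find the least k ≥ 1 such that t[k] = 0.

3

We have t[0] = 9; t[1] = 2; t[2] = 8; t[3] = 0; t[4] = 4; t[5] = 2.
Since t[5] = t[1] = 2, the sequence is eventually periodic: after a pre-period of length 1 it cycles with period 4.
The value 0 first appears (with k ≥ 1) at t[3].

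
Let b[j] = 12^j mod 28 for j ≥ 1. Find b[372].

8

Listing terms: b[1] = 12; b[2] = 4; b[3] = 20; b[4] = 16; b[5] = 24; b[6] = 8; b[7] = 12.
The sequence repeats with period 6.
(372 - 1) mod 6 = 5, so b[372] = b[6] = 8.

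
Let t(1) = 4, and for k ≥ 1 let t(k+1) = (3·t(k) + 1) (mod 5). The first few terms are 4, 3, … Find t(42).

3

Computing terms: t(1) = 4, t(2) = 3, t(3) = 0, t(4) = 1, t(5) = 4.
Since t(5) = t(1) = 4, the sequence is periodic with period 4.
(42 - 1) mod 4 = 1, so t(42) = t(2) = 3.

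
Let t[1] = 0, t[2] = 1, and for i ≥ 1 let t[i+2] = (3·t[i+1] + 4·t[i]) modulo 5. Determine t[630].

4

Computing terms: t[1] = 0; t[2] = 1; t[3] = 3; t[4] = 3; t[5] = 1; t[6] = 0; t[7] = 4; t[8] = 2; t[9] = 2; t[10] = 4; t[11] = 0; t[12] = 1.
Since (t[11], t[12]) = (t[1], t[2]) = (0, 1) (two consecutive terms determine the rest), the sequence is periodic with period 10.
So t[630] = t[1 + ((630-1) mod 10)] = t[10] = 4.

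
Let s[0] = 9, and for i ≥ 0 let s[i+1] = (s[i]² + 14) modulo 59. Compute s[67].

19

Computing terms: s[0] = 9,  s[1] = 36,  s[2] = 12,  s[3] = 40,  s[4] = 21,  s[5] = 42,  s[6] = 8,  s[7] = 19,  s[8] = 21.
Since s[8] = s[4] = 21, the sequence is eventually periodic: after a pre-period of length 4 it cycles with period 4.
For i ≥ 4, s[i] depends only on (i - 4) mod 4. (67 - 4) mod 4 = 3, so s[67] = s[7] = 19.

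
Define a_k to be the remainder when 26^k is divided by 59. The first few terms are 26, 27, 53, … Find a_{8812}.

Listing terms: a_1 = 26, a_2 = 27, a_3 = 53, a_4 = 21, a_5 = 15, a_6 = 36, a_7 = 51, a_8 = 28, a_9 = 20, a_{10} = 48, a_{11} = 9, a_{12} = 57, a_{13} = 7, a_{14} = 5, a_{15} = 12, a_{16} = 17, a_{17} = 29, a_{18} = 46, a_{19} = 16, a_{20} = 3, a_{21} = 19, a_{22} = 22, a_{23} = 41, a_{24} = 4, a_{25} = 45, a_{26} = 49, a_{27} = 35, a_{28} = 25, a_{29} = 1, a_{30} = 26.
The sequence repeats with period 29.
(8812 - 1) mod 29 = 24, so a_{8812} = a_{25} = 45.

45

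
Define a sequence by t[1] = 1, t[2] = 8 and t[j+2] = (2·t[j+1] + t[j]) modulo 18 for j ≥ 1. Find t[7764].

Computing terms: t[1] = 1,  t[2] = 8,  t[3] = 17,  t[4] = 6,  t[5] = 11,  t[6] = 10,  t[7] = 13,  t[8] = 0,  t[9] = 13,  t[10] = 8,  t[11] = 11,  t[12] = 12,  t[13] = 17,  t[14] = 10,  t[15] = 1,  t[16] = 12,  t[17] = 7,  t[18] = 8,  t[19] = 5,  t[20] = 0,  t[21] = 5,  t[22] = 10,  t[23] = 7,  t[24] = 6,  t[25] = 1,  t[26] = 8.
The sequence repeats with period 24.
So t[7764] = t[1 + ((7764-1) mod 24)] = t[12] = 12.

12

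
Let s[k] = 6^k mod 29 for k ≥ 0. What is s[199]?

13

We have s[0] = 1,  s[1] = 6,  s[2] = 7,  s[3] = 13,  s[4] = 20,  s[5] = 4,  s[6] = 24,  s[7] = 28,  s[8] = 23,  s[9] = 22,  s[10] = 16,  s[11] = 9,  s[12] = 25,  s[13] = 5,  s[14] = 1.
The sequence repeats with period 14.
So s[199] = s[0 + ((199-0) mod 14)] = s[3] = 13.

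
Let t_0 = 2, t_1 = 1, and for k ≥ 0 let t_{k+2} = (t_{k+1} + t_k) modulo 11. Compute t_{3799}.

10

Listing terms: t_0 = 2; t_1 = 1; t_2 = 3; t_3 = 4; t_4 = 7; t_5 = 0; t_6 = 7; t_7 = 7; t_8 = 3; t_9 = 10; t_{10} = 2; t_{11} = 1.
The sequence repeats with period 10.
So t_{3799} = t_{0 + ((3799-0) mod 10)} = t_9 = 10.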